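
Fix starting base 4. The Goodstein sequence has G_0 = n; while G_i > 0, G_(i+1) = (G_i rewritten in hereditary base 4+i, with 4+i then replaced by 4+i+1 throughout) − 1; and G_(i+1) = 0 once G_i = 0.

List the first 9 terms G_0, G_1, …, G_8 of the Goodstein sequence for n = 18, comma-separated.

G_0 = 18. HB_4(18) = 4^2 + 2. Bump = 27. G_1 = 26.
G_1 = 26. HB_5(26) = 5^2 + 1. Bump = 37. G_2 = 36.
G_2 = 36. HB_6(36) = 6^2. Bump = 49. G_3 = 48.
G_3 = 48. HB_7(48) = 6·7 + 6. Bump = 54. G_4 = 53.
G_4 = 53. HB_8(53) = 6·8 + 5. Bump = 59. G_5 = 58.
G_5 = 58. HB_9(58) = 6·9 + 4. Bump = 64. G_6 = 63.
G_6 = 63. HB_10(63) = 6·10 + 3. Bump = 69. G_7 = 68.
G_7 = 68. HB_11(68) = 6·11 + 2. Bump = 74. G_8 = 73.

18, 26, 36, 48, 53, 58, 63, 68, 73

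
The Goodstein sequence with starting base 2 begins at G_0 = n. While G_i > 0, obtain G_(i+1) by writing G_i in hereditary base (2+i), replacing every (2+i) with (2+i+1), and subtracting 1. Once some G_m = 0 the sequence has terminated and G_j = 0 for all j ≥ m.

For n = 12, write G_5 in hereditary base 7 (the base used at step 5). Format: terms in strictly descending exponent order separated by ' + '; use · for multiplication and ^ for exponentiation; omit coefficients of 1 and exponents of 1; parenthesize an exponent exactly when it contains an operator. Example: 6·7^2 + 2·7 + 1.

7^(7 + 1) + 2·7^2 + 7 + 4

step 0: 12 = 2^(2 + 1) + 2^2; sub 3 for 2: 3^(3 + 1) + 3^3; = 108; G_1 = 108−1 = 107
step 1: 107 = 3^(3 + 1) + 2·3^2 + 2·3 + 2; sub 4 for 3: 4^(4 + 1) + 2·4^2 + 2·4 + 2; = 1066; G_2 = 1066−1 = 1065
step 2: 1065 = 4^(4 + 1) + 2·4^2 + 2·4 + 1; sub 5 for 4: 5^(5 + 1) + 2·5^2 + 2·5 + 1; = 15686; G_3 = 15686−1 = 15685
step 3: 15685 = 5^(5 + 1) + 2·5^2 + 2·5; sub 6 for 5: 6^(6 + 1) + 2·6^2 + 2·6; = 280020; G_4 = 280020−1 = 280019
step 4: 280019 = 6^(6 + 1) + 2·6^2 + 6 + 5; sub 7 for 6: 7^(7 + 1) + 2·7^2 + 7 + 5; = 5764911; G_5 = 5764911−1 = 5764910
step 5: 5764910 = 7^(7 + 1) + 2·7^2 + 7 + 4; sub 8 for 7: 8^(8 + 1) + 2·8^2 + 8 + 4; = 134217868; G_6 = 134217868−1 = 134217867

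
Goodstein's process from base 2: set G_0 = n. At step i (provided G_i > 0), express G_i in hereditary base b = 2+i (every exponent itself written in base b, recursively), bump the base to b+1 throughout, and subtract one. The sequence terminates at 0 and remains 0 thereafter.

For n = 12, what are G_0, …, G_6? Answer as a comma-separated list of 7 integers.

(0) 12|_2 = 2^(2 + 1) + 2^2 ↦ 3^(3 + 1) + 3^3|_3 = 108 ⇒ 107
(1) 107|_3 = 3^(3 + 1) + 2·3^2 + 2·3 + 2 ↦ 4^(4 + 1) + 2·4^2 + 2·4 + 2|_4 = 1066 ⇒ 1065
(2) 1065|_4 = 4^(4 + 1) + 2·4^2 + 2·4 + 1 ↦ 5^(5 + 1) + 2·5^2 + 2·5 + 1|_5 = 15686 ⇒ 15685
(3) 15685|_5 = 5^(5 + 1) + 2·5^2 + 2·5 ↦ 6^(6 + 1) + 2·6^2 + 2·6|_6 = 280020 ⇒ 280019
(4) 280019|_6 = 6^(6 + 1) + 2·6^2 + 6 + 5 ↦ 7^(7 + 1) + 2·7^2 + 7 + 5|_7 = 5764911 ⇒ 5764910
(5) 5764910|_7 = 7^(7 + 1) + 2·7^2 + 7 + 4 ↦ 8^(8 + 1) + 2·8^2 + 8 + 4|_8 = 134217868 ⇒ 134217867

12, 107, 1065, 15685, 280019, 5764910, 134217867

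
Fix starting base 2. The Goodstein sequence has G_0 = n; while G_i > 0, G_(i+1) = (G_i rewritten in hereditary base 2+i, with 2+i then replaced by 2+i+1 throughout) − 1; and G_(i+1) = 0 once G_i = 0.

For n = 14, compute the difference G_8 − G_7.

96513439003

step 0: 14 = 2^(2 + 1) + 2^2 + 2; sub 3 for 2: 3^(3 + 1) + 3^3 + 3; = 111; G_1 = 111−1 = 110
step 1: 110 = 3^(3 + 1) + 3^3 + 2; sub 4 for 3: 4^(4 + 1) + 4^4 + 2; = 1282; G_2 = 1282−1 = 1281
step 2: 1281 = 4^(4 + 1) + 4^4 + 1; sub 5 for 4: 5^(5 + 1) + 5^5 + 1; = 18751; G_3 = 18751−1 = 18750
step 3: 18750 = 5^(5 + 1) + 5^5; sub 6 for 5: 6^(6 + 1) + 6^6; = 326592; G_4 = 326592−1 = 326591
step 4: 326591 = 6^(6 + 1) + 5·6^5 + 5·6^4 + 5·6^3 + 5·6^2 + 5·6 + 5; sub 7 for 6: 7^(7 + 1) + 5·7^5 + 5·7^4 + 5·7^3 + 5·7^2 + 5·7 + 5; = 5862841; G_5 = 5862841−1 = 5862840
step 5: 5862840 = 7^(7 + 1) + 5·7^5 + 5·7^4 + 5·7^3 + 5·7^2 + 5·7 + 4; sub 8 for 7: 8^(8 + 1) + 5·8^5 + 5·8^4 + 5·8^3 + 5·8^2 + 5·8 + 4; = 134404972; G_6 = 134404972−1 = 134404971
step 6: 134404971 = 8^(8 + 1) + 5·8^5 + 5·8^4 + 5·8^3 + 5·8^2 + 5·8 + 3; sub 9 for 8: 9^(9 + 1) + 5·9^5 + 5·9^4 + 5·9^3 + 5·9^2 + 5·9 + 3; = 3487116549; G_7 = 3487116549−1 = 3487116548
step 7: 3487116548 = 9^(9 + 1) + 5·9^5 + 5·9^4 + 5·9^3 + 5·9^2 + 5·9 + 2; sub 10 for 9: 10^(10 + 1) + 5·10^5 + 5·10^4 + 5·10^3 + 5·10^2 + 5·10 + 2; = 100000555552; G_8 = 100000555552−1 = 100000555551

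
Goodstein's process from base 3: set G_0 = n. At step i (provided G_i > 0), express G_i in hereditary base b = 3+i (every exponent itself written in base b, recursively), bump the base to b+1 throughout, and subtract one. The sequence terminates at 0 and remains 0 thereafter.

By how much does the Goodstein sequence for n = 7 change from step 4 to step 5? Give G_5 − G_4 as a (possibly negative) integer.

0

(0) 7|_3 = 2·3 + 1 ↦ 2·4 + 1|_4 = 9 ⇒ 8
(1) 8|_4 = 2·4 ↦ 2·5|_5 = 10 ⇒ 9
(2) 9|_5 = 5 + 4 ↦ 6 + 4|_6 = 10 ⇒ 9
(3) 9|_6 = 6 + 3 ↦ 7 + 3|_7 = 10 ⇒ 9
(4) 9|_7 = 7 + 2 ↦ 8 + 2|_8 = 10 ⇒ 9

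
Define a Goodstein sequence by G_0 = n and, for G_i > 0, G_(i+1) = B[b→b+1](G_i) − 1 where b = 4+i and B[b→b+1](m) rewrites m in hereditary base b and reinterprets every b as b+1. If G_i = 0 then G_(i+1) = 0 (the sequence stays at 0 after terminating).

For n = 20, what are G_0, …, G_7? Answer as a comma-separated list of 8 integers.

20, 29, 39, 51, 65, 81, 99, 107

(0) 20|_4 = 4^2 + 4 ↦ 5^2 + 5|_5 = 30 ⇒ 29
(1) 29|_5 = 5^2 + 4 ↦ 6^2 + 4|_6 = 40 ⇒ 39
(2) 39|_6 = 6^2 + 3 ↦ 7^2 + 3|_7 = 52 ⇒ 51
(3) 51|_7 = 7^2 + 2 ↦ 8^2 + 2|_8 = 66 ⇒ 65
(4) 65|_8 = 8^2 + 1 ↦ 9^2 + 1|_9 = 82 ⇒ 81
(5) 81|_9 = 9^2 ↦ 10^2|_10 = 100 ⇒ 99
(6) 99|_10 = 9·10 + 9 ↦ 9·11 + 9|_11 = 108 ⇒ 107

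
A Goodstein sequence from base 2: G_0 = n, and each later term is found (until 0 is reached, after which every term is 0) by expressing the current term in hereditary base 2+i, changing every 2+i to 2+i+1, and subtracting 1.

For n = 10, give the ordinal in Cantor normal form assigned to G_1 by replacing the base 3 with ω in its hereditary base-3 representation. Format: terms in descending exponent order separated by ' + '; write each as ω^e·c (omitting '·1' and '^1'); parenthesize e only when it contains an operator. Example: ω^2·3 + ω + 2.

ω^(ω + 1) + 2

G_0=10  [base 2] 2^(2 + 1) + 2  →[2↦3]→  3^(3 + 1) + 3 = 84  −1 ⇒ G_1=83
G_1=83  [base 3] 3^(3 + 1) + 2  →[3↦4]→  4^(4 + 1) + 2 = 1026  −1 ⇒ G_2=1025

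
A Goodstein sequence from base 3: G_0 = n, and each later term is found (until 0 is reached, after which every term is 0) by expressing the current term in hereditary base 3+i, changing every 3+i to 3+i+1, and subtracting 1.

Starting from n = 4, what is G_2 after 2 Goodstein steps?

step 0: 4 = 3 + 1; sub 4 for 3: 4 + 1; = 5; G_1 = 5−1 = 4
step 1: 4 = 4; sub 5 for 4: 5; = 5; G_2 = 5−1 = 4
step 2: 4 = 4; sub 6 for 5: 4; = 4; G_3 = 4−1 = 3

4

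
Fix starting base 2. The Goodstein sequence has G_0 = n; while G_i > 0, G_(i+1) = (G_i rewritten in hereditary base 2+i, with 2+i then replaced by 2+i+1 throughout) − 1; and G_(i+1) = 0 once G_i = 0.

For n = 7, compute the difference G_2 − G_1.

229

G_0=7  [base 2] 2^2 + 2 + 1  →[2↦3]→  3^3 + 3 + 1 = 31  −1 ⇒ G_1=30
G_1=30  [base 3] 3^3 + 3  →[3↦4]→  4^4 + 4 = 260  −1 ⇒ G_2=259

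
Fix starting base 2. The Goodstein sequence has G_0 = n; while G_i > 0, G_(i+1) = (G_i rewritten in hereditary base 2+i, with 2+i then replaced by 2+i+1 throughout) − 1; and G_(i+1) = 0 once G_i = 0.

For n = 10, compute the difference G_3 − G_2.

14600

i=0: 10 = 2^(2 + 1) + 2 (b=2); 2→3: 3^(3 + 1) + 3 = 84; 84−1 = 83
i=1: 83 = 3^(3 + 1) + 2 (b=3); 3→4: 4^(4 + 1) + 2 = 1026; 1026−1 = 1025
i=2: 1025 = 4^(4 + 1) + 1 (b=4); 4→5: 5^(5 + 1) + 1 = 15626; 15626−1 = 15625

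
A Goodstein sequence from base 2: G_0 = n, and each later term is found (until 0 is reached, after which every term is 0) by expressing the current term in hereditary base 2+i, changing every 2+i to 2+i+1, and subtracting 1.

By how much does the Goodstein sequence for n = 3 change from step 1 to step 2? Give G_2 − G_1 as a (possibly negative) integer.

0

[0] 3 ≡ 2 + 1 (base 2). Lift 3: 4. −1: 3.
[1] 3 ≡ 3 (base 3). Lift 4: 4. −1: 3.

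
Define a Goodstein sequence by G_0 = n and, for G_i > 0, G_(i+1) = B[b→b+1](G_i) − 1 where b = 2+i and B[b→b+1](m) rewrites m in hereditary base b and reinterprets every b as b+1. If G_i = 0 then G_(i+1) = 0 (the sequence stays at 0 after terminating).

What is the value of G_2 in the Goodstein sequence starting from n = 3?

G_0=3  [base 2] 2 + 1  →[2↦3]→  3 + 1 = 4  −1 ⇒ G_1=3
G_1=3  [base 3] 3  →[3↦4]→  4 = 4  −1 ⇒ G_2=3
G_2=3  [base 4] 3  →[4↦5]→  3 = 3  −1 ⇒ G_3=2

3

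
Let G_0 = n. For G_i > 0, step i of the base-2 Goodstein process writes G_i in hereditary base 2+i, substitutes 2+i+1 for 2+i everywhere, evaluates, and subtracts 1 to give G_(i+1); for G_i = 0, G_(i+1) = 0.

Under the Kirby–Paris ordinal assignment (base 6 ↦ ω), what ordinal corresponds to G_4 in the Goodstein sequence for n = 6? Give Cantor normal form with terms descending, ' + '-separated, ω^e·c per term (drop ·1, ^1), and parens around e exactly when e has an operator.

step 0: 6 = 2^2 + 2; sub 3 for 2: 3^3 + 3; = 30; G_1 = 30−1 = 29
step 1: 29 = 3^3 + 2; sub 4 for 3: 4^4 + 2; = 258; G_2 = 258−1 = 257
step 2: 257 = 4^4 + 1; sub 5 for 4: 5^5 + 1; = 3126; G_3 = 3126−1 = 3125
step 3: 3125 = 5^5; sub 6 for 5: 6^6; = 46656; G_4 = 46656−1 = 46655
step 4: 46655 = 5·6^5 + 5·6^4 + 5·6^3 + 5·6^2 + 5·6 + 5; sub 7 for 6: 5·7^5 + 5·7^4 + 5·7^3 + 5·7^2 + 5·7 + 5; = 98040; G_5 = 98040−1 = 98039

ω^5·5 + ω^4·5 + ω^3·5 + ω^2·5 + ω·5 + 5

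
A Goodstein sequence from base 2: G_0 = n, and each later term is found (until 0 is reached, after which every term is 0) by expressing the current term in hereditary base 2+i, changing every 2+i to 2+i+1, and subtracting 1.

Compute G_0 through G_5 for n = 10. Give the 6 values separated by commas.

10, 83, 1025, 15625, 279935, 4215754

10 —HB2→ 2^(2 + 1) + 2 —bump→ 3^(3 + 1) + 3 = 84 —(−1)→ 83
83 —HB3→ 3^(3 + 1) + 2 —bump→ 4^(4 + 1) + 2 = 1026 —(−1)→ 1025
1025 —HB4→ 4^(4 + 1) + 1 —bump→ 5^(5 + 1) + 1 = 15626 —(−1)→ 15625
15625 —HB5→ 5^(5 + 1) —bump→ 6^(6 + 1) = 279936 —(−1)→ 279935
279935 —HB6→ 5·6^6 + 5·6^5 + 5·6^4 + 5·6^3 + 5·6^2 + 5·6 + 5 —bump→ 5·7^7 + 5·7^5 + 5·7^4 + 5·7^3 + 5·7^2 + 5·7 + 5 = 4215755 —(−1)→ 4215754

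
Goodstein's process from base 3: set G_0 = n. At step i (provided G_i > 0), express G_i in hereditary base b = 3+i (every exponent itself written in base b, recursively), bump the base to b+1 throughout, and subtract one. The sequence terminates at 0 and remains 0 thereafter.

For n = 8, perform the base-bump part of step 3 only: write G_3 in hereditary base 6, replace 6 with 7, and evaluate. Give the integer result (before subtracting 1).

i=0: 8 = 2·3 + 2 (b=3); 3→4: 2·4 + 2 = 10; 10−1 = 9
i=1: 9 = 2·4 + 1 (b=4); 4→5: 2·5 + 1 = 11; 11−1 = 10
i=2: 10 = 2·5 (b=5); 5→6: 2·6 = 12; 12−1 = 11
i=3: 11 = 6 + 5 (b=6); 6→7: 7 + 5 = 12; 12−1 = 11

12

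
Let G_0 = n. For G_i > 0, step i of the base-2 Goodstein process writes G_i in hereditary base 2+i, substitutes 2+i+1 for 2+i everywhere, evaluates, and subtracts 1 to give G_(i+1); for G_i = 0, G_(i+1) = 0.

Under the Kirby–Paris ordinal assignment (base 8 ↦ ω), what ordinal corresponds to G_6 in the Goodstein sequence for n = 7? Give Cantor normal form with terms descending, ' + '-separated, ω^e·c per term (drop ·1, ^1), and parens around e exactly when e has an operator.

base 2: 7 = 2^2 + 2 + 1; at 3: 3^3 + 3 + 1 = 31; next = 30
base 3: 30 = 3^3 + 3; at 4: 4^4 + 4 = 260; next = 259
base 4: 259 = 4^4 + 3; at 5: 5^5 + 3 = 3128; next = 3127
base 5: 3127 = 5^5 + 2; at 6: 6^6 + 2 = 46658; next = 46657
base 6: 46657 = 6^6 + 1; at 7: 7^7 + 1 = 823544; next = 823543
base 7: 823543 = 7^7; at 8: 8^8 = 16777216; next = 16777215

ω^7·7 + ω^6·7 + ω^5·7 + ω^4·7 + ω^3·7 + ω^2·7 + ω·7 + 7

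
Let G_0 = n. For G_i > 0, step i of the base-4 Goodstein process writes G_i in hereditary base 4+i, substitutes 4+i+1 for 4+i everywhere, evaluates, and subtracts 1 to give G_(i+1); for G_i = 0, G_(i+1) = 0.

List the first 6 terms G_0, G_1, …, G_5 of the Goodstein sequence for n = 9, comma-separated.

(0) 9|_4 = 2·4 + 1 ↦ 2·5 + 1|_5 = 11 ⇒ 10
(1) 10|_5 = 2·5 ↦ 2·6|_6 = 12 ⇒ 11
(2) 11|_6 = 6 + 5 ↦ 7 + 5|_7 = 12 ⇒ 11
(3) 11|_7 = 7 + 4 ↦ 8 + 4|_8 = 12 ⇒ 11
(4) 11|_8 = 8 + 3 ↦ 9 + 3|_9 = 12 ⇒ 11

9, 10, 11, 11, 11, 11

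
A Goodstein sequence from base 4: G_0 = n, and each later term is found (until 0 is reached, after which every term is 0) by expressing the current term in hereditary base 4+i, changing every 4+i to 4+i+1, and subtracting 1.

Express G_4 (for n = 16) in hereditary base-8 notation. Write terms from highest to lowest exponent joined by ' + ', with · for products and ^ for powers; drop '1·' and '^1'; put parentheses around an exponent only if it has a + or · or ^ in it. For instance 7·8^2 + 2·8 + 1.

G_0 = 16. HB_4(16) = 4^2. Bump = 25. G_1 = 24.
G_1 = 24. HB_5(24) = 4·5 + 4. Bump = 28. G_2 = 27.
G_2 = 27. HB_6(27) = 4·6 + 3. Bump = 31. G_3 = 30.
G_3 = 30. HB_7(30) = 4·7 + 2. Bump = 34. G_4 = 33.
G_4 = 33. HB_8(33) = 4·8 + 1. Bump = 37. G_5 = 36.

4·8 + 1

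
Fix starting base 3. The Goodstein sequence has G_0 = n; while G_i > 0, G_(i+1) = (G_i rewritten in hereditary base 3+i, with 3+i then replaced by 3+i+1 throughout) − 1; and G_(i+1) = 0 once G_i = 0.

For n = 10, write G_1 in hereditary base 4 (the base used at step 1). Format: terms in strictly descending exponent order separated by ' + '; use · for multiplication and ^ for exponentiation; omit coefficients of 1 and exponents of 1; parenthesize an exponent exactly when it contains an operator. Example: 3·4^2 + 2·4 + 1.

4^2

G_0 = 10. HB_3(10) = 3^2 + 1. Bump = 17. G_1 = 16.
G_1 = 16. HB_4(16) = 4^2. Bump = 25. G_2 = 24.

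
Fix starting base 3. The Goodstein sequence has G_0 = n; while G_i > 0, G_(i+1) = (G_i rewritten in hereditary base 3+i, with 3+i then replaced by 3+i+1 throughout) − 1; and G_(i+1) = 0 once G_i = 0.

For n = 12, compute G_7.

75

[0] 12 ≡ 3^2 + 3 (base 3). Lift 4: 20. −1: 19.
[1] 19 ≡ 4^2 + 3 (base 4). Lift 5: 28. −1: 27.
[2] 27 ≡ 5^2 + 2 (base 5). Lift 6: 38. −1: 37.
[3] 37 ≡ 6^2 + 1 (base 6). Lift 7: 50. −1: 49.
[4] 49 ≡ 7^2 (base 7). Lift 8: 64. −1: 63.
[5] 63 ≡ 7·8 + 7 (base 8). Lift 9: 70. −1: 69.
[6] 69 ≡ 7·9 + 6 (base 9). Lift 10: 76. −1: 75.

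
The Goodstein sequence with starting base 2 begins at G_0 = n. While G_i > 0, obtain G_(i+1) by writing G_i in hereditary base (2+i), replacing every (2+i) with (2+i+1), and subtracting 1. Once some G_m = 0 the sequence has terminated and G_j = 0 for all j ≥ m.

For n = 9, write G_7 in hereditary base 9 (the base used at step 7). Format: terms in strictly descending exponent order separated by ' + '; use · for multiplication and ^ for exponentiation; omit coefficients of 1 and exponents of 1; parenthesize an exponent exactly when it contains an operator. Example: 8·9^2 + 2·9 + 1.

3·9^9 + 3·9^3 + 3·9^2 + 2·9 + 6

G_0 = 9. HB_2(9) = 2^(2 + 1) + 1. Bump = 82. G_1 = 81.
G_1 = 81. HB_3(81) = 3^(3 + 1). Bump = 1024. G_2 = 1023.
G_2 = 1023. HB_4(1023) = 3·4^4 + 3·4^3 + 3·4^2 + 3·4 + 3. Bump = 9843. G_3 = 9842.
G_3 = 9842. HB_5(9842) = 3·5^5 + 3·5^3 + 3·5^2 + 3·5 + 2. Bump = 140744. G_4 = 140743.
G_4 = 140743. HB_6(140743) = 3·6^6 + 3·6^3 + 3·6^2 + 3·6 + 1. Bump = 2471827. G_5 = 2471826.
G_5 = 2471826. HB_7(2471826) = 3·7^7 + 3·7^3 + 3·7^2 + 3·7. Bump = 50333400. G_6 = 50333399.
G_6 = 50333399. HB_8(50333399) = 3·8^8 + 3·8^3 + 3·8^2 + 2·8 + 7. Bump = 1162263922. G_7 = 1162263921.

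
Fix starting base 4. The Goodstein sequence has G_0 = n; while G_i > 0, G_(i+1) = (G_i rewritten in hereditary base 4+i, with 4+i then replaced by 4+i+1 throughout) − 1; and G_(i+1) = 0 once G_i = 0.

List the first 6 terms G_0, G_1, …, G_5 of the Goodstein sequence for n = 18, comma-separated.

18, 26, 36, 48, 53, 58

i=0: 18 = 4^2 + 2 (b=4); 4→5: 5^2 + 2 = 27; 27−1 = 26
i=1: 26 = 5^2 + 1 (b=5); 5→6: 6^2 + 1 = 37; 37−1 = 36
i=2: 36 = 6^2 (b=6); 6→7: 7^2 = 49; 49−1 = 48
i=3: 48 = 6·7 + 6 (b=7); 7→8: 6·8 + 6 = 54; 54−1 = 53
i=4: 53 = 6·8 + 5 (b=8); 8→9: 6·9 + 5 = 59; 59−1 = 58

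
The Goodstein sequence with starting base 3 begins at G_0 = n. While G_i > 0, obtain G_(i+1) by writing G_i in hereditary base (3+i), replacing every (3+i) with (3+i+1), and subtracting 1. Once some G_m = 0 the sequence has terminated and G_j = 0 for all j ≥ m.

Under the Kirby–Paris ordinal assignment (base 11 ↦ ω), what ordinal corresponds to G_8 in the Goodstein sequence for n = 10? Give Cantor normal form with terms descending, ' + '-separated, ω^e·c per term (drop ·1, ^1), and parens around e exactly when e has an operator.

G_0=10  [base 3] 3^2 + 1  →[3↦4]→  4^2 + 1 = 17  −1 ⇒ G_1=16
G_1=16  [base 4] 4^2  →[4↦5]→  5^2 = 25  −1 ⇒ G_2=24
G_2=24  [base 5] 4·5 + 4  →[5↦6]→  4·6 + 4 = 28  −1 ⇒ G_3=27
G_3=27  [base 6] 4·6 + 3  →[6↦7]→  4·7 + 3 = 31  −1 ⇒ G_4=30
G_4=30  [base 7] 4·7 + 2  →[7↦8]→  4·8 + 2 = 34  −1 ⇒ G_5=33
G_5=33  [base 8] 4·8 + 1  →[8↦9]→  4·9 + 1 = 37  −1 ⇒ G_6=36
G_6=36  [base 9] 4·9  →[9↦10]→  4·10 = 40  −1 ⇒ G_7=39
G_7=39  [base 10] 3·10 + 9  →[10↦11]→  3·11 + 9 = 42  −1 ⇒ G_8=41

ω·3 + 8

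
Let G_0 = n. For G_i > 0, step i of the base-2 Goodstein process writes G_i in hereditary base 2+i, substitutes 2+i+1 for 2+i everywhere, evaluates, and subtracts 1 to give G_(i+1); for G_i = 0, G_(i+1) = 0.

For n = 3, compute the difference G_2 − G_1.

0

base 2: 3 = 2 + 1; at 3: 3 + 1 = 4; next = 3
base 3: 3 = 3; at 4: 4 = 4; next = 3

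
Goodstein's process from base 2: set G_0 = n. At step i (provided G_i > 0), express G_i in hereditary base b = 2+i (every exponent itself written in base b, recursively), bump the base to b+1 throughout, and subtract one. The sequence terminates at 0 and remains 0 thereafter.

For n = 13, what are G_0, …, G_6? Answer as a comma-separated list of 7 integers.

13, 108, 1279, 16092, 280711, 5765998, 134219479

base 2: 13 = 2^(2 + 1) + 2^2 + 1; at 3: 3^(3 + 1) + 3^3 + 1 = 109; next = 108
base 3: 108 = 3^(3 + 1) + 3^3; at 4: 4^(4 + 1) + 4^4 = 1280; next = 1279
base 4: 1279 = 4^(4 + 1) + 3·4^3 + 3·4^2 + 3·4 + 3; at 5: 5^(5 + 1) + 3·5^3 + 3·5^2 + 3·5 + 3 = 16093; next = 16092
base 5: 16092 = 5^(5 + 1) + 3·5^3 + 3·5^2 + 3·5 + 2; at 6: 6^(6 + 1) + 3·6^3 + 3·6^2 + 3·6 + 2 = 280712; next = 280711
base 6: 280711 = 6^(6 + 1) + 3·6^3 + 3·6^2 + 3·6 + 1; at 7: 7^(7 + 1) + 3·7^3 + 3·7^2 + 3·7 + 1 = 5765999; next = 5765998
base 7: 5765998 = 7^(7 + 1) + 3·7^3 + 3·7^2 + 3·7; at 8: 8^(8 + 1) + 3·8^3 + 3·8^2 + 3·8 = 134219480; next = 134219479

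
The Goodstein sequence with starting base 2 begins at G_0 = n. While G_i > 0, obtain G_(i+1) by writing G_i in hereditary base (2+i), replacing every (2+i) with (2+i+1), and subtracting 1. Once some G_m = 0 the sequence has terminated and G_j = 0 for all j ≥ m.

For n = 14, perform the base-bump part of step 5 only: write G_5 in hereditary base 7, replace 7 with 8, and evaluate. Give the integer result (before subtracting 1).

134404972

(0) 14|_2 = 2^(2 + 1) + 2^2 + 2 ↦ 3^(3 + 1) + 3^3 + 3|_3 = 111 ⇒ 110
(1) 110|_3 = 3^(3 + 1) + 3^3 + 2 ↦ 4^(4 + 1) + 4^4 + 2|_4 = 1282 ⇒ 1281
(2) 1281|_4 = 4^(4 + 1) + 4^4 + 1 ↦ 5^(5 + 1) + 5^5 + 1|_5 = 18751 ⇒ 18750
(3) 18750|_5 = 5^(5 + 1) + 5^5 ↦ 6^(6 + 1) + 6^6|_6 = 326592 ⇒ 326591
(4) 326591|_6 = 6^(6 + 1) + 5·6^5 + 5·6^4 + 5·6^3 + 5·6^2 + 5·6 + 5 ↦ 7^(7 + 1) + 5·7^5 + 5·7^4 + 5·7^3 + 5·7^2 + 5·7 + 5|_7 = 5862841 ⇒ 5862840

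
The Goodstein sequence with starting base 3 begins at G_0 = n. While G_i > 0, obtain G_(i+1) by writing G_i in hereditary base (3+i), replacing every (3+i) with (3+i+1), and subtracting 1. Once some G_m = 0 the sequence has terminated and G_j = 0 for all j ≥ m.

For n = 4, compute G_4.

[0] 4 ≡ 3 + 1 (base 3). Lift 4: 5. −1: 4.
[1] 4 ≡ 4 (base 4). Lift 5: 5. −1: 4.
[2] 4 ≡ 4 (base 5). Lift 6: 4. −1: 3.
[3] 3 ≡ 3 (base 6). Lift 7: 3. −1: 2.
[4] 2 ≡ 2 (base 7). Lift 8: 2. −1: 1.

2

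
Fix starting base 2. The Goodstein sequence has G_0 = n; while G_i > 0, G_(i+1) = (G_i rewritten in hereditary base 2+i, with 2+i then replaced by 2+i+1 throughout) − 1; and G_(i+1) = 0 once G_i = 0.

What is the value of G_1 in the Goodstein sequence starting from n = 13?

13 —HB2→ 2^(2 + 1) + 2^2 + 1 —bump→ 3^(3 + 1) + 3^3 + 1 = 109 —(−1)→ 108
108 —HB3→ 3^(3 + 1) + 3^3 —bump→ 4^(4 + 1) + 4^4 = 1280 —(−1)→ 1279

108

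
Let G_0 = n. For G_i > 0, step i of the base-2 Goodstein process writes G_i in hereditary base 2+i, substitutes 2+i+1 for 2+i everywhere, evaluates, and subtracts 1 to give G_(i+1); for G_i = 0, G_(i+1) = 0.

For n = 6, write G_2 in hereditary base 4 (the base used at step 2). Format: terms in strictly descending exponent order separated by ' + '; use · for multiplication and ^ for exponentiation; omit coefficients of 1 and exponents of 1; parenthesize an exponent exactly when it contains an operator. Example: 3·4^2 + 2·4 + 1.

6 —HB2→ 2^2 + 2 —bump→ 3^3 + 3 = 30 —(−1)→ 29
29 —HB3→ 3^3 + 2 —bump→ 4^4 + 2 = 258 —(−1)→ 257

4^4 + 1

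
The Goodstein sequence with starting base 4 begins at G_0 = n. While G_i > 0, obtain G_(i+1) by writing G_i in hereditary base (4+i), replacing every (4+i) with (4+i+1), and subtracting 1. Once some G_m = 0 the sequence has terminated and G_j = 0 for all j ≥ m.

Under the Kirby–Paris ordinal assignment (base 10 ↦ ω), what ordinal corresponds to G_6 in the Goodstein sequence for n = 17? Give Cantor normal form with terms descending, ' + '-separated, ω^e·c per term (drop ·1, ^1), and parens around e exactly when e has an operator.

ω·5 + 1

base 4: 17 = 4^2 + 1; at 5: 5^2 + 1 = 26; next = 25
base 5: 25 = 5^2; at 6: 6^2 = 36; next = 35
base 6: 35 = 5·6 + 5; at 7: 5·7 + 5 = 40; next = 39
base 7: 39 = 5·7 + 4; at 8: 5·8 + 4 = 44; next = 43
base 8: 43 = 5·8 + 3; at 9: 5·9 + 3 = 48; next = 47
base 9: 47 = 5·9 + 2; at 10: 5·10 + 2 = 52; next = 51
base 10: 51 = 5·10 + 1; at 11: 5·11 + 1 = 56; next = 55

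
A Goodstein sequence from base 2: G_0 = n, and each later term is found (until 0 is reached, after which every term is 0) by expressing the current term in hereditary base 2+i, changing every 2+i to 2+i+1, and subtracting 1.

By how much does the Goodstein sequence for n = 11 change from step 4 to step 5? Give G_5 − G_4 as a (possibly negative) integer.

i=0: 11 = 2^(2 + 1) + 2 + 1 (b=2); 2→3: 3^(3 + 1) + 3 + 1 = 85; 85−1 = 84
i=1: 84 = 3^(3 + 1) + 3 (b=3); 3→4: 4^(4 + 1) + 4 = 1028; 1028−1 = 1027
i=2: 1027 = 4^(4 + 1) + 3 (b=4); 4→5: 5^(5 + 1) + 3 = 15628; 15628−1 = 15627
i=3: 15627 = 5^(5 + 1) + 2 (b=5); 5→6: 6^(6 + 1) + 2 = 279938; 279938−1 = 279937
i=4: 279937 = 6^(6 + 1) + 1 (b=6); 6→7: 7^(7 + 1) + 1 = 5764802; 5764802−1 = 5764801

5484864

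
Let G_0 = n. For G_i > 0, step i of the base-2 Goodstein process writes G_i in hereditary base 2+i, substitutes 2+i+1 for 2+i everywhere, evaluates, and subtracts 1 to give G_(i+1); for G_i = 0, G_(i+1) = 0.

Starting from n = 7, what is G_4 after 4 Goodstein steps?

46657

(0) 7|_2 = 2^2 + 2 + 1 ↦ 3^3 + 3 + 1|_3 = 31 ⇒ 30
(1) 30|_3 = 3^3 + 3 ↦ 4^4 + 4|_4 = 260 ⇒ 259
(2) 259|_4 = 4^4 + 3 ↦ 5^5 + 3|_5 = 3128 ⇒ 3127
(3) 3127|_5 = 5^5 + 2 ↦ 6^6 + 2|_6 = 46658 ⇒ 46657
(4) 46657|_6 = 6^6 + 1 ↦ 7^7 + 1|_7 = 823544 ⇒ 823543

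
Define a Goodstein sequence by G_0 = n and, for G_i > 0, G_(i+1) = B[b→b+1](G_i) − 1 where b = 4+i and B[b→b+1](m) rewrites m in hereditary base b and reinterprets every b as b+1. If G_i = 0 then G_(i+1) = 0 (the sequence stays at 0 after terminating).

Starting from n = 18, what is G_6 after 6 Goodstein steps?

(0) 18|_4 = 4^2 + 2 ↦ 5^2 + 2|_5 = 27 ⇒ 26
(1) 26|_5 = 5^2 + 1 ↦ 6^2 + 1|_6 = 37 ⇒ 36
(2) 36|_6 = 6^2 ↦ 7^2|_7 = 49 ⇒ 48
(3) 48|_7 = 6·7 + 6 ↦ 6·8 + 6|_8 = 54 ⇒ 53
(4) 53|_8 = 6·8 + 5 ↦ 6·9 + 5|_9 = 59 ⇒ 58
(5) 58|_9 = 6·9 + 4 ↦ 6·10 + 4|_10 = 64 ⇒ 63
(6) 63|_10 = 6·10 + 3 ↦ 6·11 + 3|_11 = 69 ⇒ 68

63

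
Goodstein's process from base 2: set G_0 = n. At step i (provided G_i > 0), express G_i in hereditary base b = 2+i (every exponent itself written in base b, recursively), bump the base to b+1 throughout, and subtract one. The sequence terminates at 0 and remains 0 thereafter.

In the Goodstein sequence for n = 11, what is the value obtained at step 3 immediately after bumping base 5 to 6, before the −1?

279938

base 2: 11 = 2^(2 + 1) + 2 + 1; at 3: 3^(3 + 1) + 3 + 1 = 85; next = 84
base 3: 84 = 3^(3 + 1) + 3; at 4: 4^(4 + 1) + 4 = 1028; next = 1027
base 4: 1027 = 4^(4 + 1) + 3; at 5: 5^(5 + 1) + 3 = 15628; next = 15627
base 5: 15627 = 5^(5 + 1) + 2; at 6: 6^(6 + 1) + 2 = 279938; next = 279937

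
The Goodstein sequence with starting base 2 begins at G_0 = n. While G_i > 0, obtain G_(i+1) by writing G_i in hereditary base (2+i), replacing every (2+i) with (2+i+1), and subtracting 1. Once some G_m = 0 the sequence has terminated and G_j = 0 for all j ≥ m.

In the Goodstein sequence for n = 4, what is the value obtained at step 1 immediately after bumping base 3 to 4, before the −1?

(0) 4|_2 = 2^2 ↦ 3^3|_3 = 27 ⇒ 26
(1) 26|_3 = 2·3^2 + 2·3 + 2 ↦ 2·4^2 + 2·4 + 2|_4 = 42 ⇒ 41

42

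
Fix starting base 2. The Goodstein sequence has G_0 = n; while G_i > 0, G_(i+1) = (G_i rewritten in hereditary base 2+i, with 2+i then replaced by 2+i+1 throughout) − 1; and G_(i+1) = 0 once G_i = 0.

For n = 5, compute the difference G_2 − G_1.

228

step 0: 5 = 2^2 + 1; sub 3 for 2: 3^3 + 1; = 28; G_1 = 28−1 = 27
step 1: 27 = 3^3; sub 4 for 3: 4^4; = 256; G_2 = 256−1 = 255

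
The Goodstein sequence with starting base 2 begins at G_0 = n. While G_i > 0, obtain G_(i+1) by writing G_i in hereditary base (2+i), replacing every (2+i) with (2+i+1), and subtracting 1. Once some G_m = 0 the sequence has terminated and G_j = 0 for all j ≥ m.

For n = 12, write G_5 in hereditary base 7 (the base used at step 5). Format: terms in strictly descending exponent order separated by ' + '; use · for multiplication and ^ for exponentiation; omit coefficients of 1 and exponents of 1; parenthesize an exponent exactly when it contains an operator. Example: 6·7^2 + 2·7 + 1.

7^(7 + 1) + 2·7^2 + 7 + 4

G_0 = 12. HB_2(12) = 2^(2 + 1) + 2^2. Bump = 108. G_1 = 107.
G_1 = 107. HB_3(107) = 3^(3 + 1) + 2·3^2 + 2·3 + 2. Bump = 1066. G_2 = 1065.
G_2 = 1065. HB_4(1065) = 4^(4 + 1) + 2·4^2 + 2·4 + 1. Bump = 15686. G_3 = 15685.
G_3 = 15685. HB_5(15685) = 5^(5 + 1) + 2·5^2 + 2·5. Bump = 280020. G_4 = 280019.
G_4 = 280019. HB_6(280019) = 6^(6 + 1) + 2·6^2 + 6 + 5. Bump = 5764911. G_5 = 5764910.
G_5 = 5764910. HB_7(5764910) = 7^(7 + 1) + 2·7^2 + 7 + 4. Bump = 134217868. G_6 = 134217867.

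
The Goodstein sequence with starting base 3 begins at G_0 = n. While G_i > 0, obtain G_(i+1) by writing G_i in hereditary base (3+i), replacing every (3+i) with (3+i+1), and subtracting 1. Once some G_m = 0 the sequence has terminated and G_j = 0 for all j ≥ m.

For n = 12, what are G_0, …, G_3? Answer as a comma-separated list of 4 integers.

base 3: 12 = 3^2 + 3; at 4: 4^2 + 4 = 20; next = 19
base 4: 19 = 4^2 + 3; at 5: 5^2 + 3 = 28; next = 27
base 5: 27 = 5^2 + 2; at 6: 6^2 + 2 = 38; next = 37

12, 19, 27, 37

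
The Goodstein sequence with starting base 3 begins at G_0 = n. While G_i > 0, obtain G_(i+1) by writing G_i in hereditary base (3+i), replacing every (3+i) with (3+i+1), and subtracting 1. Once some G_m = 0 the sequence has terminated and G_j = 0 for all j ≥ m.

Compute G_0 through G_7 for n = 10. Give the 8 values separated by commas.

G_0=10  [base 3] 3^2 + 1  →[3↦4]→  4^2 + 1 = 17  −1 ⇒ G_1=16
G_1=16  [base 4] 4^2  →[4↦5]→  5^2 = 25  −1 ⇒ G_2=24
G_2=24  [base 5] 4·5 + 4  →[5↦6]→  4·6 + 4 = 28  −1 ⇒ G_3=27
G_3=27  [base 6] 4·6 + 3  →[6↦7]→  4·7 + 3 = 31  −1 ⇒ G_4=30
G_4=30  [base 7] 4·7 + 2  →[7↦8]→  4·8 + 2 = 34  −1 ⇒ G_5=33
G_5=33  [base 8] 4·8 + 1  →[8↦9]→  4·9 + 1 = 37  −1 ⇒ G_6=36
G_6=36  [base 9] 4·9  →[9↦10]→  4·10 = 40  −1 ⇒ G_7=39

10, 16, 24, 27, 30, 33, 36, 39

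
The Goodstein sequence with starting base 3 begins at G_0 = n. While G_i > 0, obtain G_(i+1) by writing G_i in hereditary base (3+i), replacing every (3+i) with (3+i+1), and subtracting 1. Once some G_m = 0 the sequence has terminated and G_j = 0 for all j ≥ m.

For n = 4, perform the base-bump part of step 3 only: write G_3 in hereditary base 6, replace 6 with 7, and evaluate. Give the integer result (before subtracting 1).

(0) 4|_3 = 3 + 1 ↦ 4 + 1|_4 = 5 ⇒ 4
(1) 4|_4 = 4 ↦ 5|_5 = 5 ⇒ 4
(2) 4|_5 = 4 ↦ 4|_6 = 4 ⇒ 3
(3) 3|_6 = 3 ↦ 3|_7 = 3 ⇒ 2

3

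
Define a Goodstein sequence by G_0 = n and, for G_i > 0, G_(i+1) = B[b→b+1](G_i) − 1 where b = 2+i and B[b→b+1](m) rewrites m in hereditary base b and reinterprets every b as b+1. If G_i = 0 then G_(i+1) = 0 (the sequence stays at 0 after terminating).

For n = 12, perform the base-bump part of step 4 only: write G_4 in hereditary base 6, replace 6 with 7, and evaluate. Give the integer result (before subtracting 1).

(0) 12|_2 = 2^(2 + 1) + 2^2 ↦ 3^(3 + 1) + 3^3|_3 = 108 ⇒ 107
(1) 107|_3 = 3^(3 + 1) + 2·3^2 + 2·3 + 2 ↦ 4^(4 + 1) + 2·4^2 + 2·4 + 2|_4 = 1066 ⇒ 1065
(2) 1065|_4 = 4^(4 + 1) + 2·4^2 + 2·4 + 1 ↦ 5^(5 + 1) + 2·5^2 + 2·5 + 1|_5 = 15686 ⇒ 15685
(3) 15685|_5 = 5^(5 + 1) + 2·5^2 + 2·5 ↦ 6^(6 + 1) + 2·6^2 + 2·6|_6 = 280020 ⇒ 280019
(4) 280019|_6 = 6^(6 + 1) + 2·6^2 + 6 + 5 ↦ 7^(7 + 1) + 2·7^2 + 7 + 5|_7 = 5764911 ⇒ 5764910

5764911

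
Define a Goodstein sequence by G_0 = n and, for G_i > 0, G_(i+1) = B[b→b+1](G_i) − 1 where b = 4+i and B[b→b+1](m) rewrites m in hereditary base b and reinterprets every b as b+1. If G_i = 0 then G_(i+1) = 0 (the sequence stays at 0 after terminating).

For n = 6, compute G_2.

6

step 0: 6 = 4 + 2; sub 5 for 4: 5 + 2; = 7; G_1 = 7−1 = 6
step 1: 6 = 5 + 1; sub 6 for 5: 6 + 1; = 7; G_2 = 7−1 = 6
step 2: 6 = 6; sub 7 for 6: 7; = 7; G_3 = 7−1 = 6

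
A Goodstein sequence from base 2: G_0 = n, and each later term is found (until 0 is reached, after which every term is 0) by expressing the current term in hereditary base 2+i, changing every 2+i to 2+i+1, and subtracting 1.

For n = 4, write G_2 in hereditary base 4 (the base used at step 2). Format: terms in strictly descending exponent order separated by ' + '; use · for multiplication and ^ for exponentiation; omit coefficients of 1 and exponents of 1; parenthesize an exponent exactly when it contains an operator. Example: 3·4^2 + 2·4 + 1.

2·4^2 + 2·4 + 1

step 0: 4 = 2^2; sub 3 for 2: 3^3; = 27; G_1 = 27−1 = 26
step 1: 26 = 2·3^2 + 2·3 + 2; sub 4 for 3: 2·4^2 + 2·4 + 2; = 42; G_2 = 42−1 = 41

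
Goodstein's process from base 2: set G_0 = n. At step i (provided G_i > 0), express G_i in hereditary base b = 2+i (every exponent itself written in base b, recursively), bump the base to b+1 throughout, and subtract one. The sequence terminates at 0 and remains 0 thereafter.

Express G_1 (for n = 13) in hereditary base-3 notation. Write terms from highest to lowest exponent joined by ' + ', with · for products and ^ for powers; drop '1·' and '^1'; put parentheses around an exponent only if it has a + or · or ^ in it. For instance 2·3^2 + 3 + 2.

3^(3 + 1) + 3^3

(0) 13|_2 = 2^(2 + 1) + 2^2 + 1 ↦ 3^(3 + 1) + 3^3 + 1|_3 = 109 ⇒ 108
(1) 108|_3 = 3^(3 + 1) + 3^3 ↦ 4^(4 + 1) + 4^4|_4 = 1280 ⇒ 1279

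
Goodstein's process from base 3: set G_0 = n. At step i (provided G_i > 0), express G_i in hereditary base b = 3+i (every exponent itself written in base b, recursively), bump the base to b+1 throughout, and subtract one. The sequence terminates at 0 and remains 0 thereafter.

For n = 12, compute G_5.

base 3: 12 = 3^2 + 3; at 4: 4^2 + 4 = 20; next = 19
base 4: 19 = 4^2 + 3; at 5: 5^2 + 3 = 28; next = 27
base 5: 27 = 5^2 + 2; at 6: 6^2 + 2 = 38; next = 37
base 6: 37 = 6^2 + 1; at 7: 7^2 + 1 = 50; next = 49
base 7: 49 = 7^2; at 8: 8^2 = 64; next = 63
base 8: 63 = 7·8 + 7; at 9: 7·9 + 7 = 70; next = 69

63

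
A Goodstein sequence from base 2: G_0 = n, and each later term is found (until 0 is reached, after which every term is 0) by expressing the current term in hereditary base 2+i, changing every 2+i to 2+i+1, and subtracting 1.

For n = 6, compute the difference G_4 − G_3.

base 2: 6 = 2^2 + 2; at 3: 3^3 + 3 = 30; next = 29
base 3: 29 = 3^3 + 2; at 4: 4^4 + 2 = 258; next = 257
base 4: 257 = 4^4 + 1; at 5: 5^5 + 1 = 3126; next = 3125
base 5: 3125 = 5^5; at 6: 6^6 = 46656; next = 46655

43530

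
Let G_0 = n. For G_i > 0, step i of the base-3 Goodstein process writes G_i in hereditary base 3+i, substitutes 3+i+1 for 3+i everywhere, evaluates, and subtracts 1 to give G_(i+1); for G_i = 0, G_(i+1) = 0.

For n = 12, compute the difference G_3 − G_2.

step 0: 12 = 3^2 + 3; sub 4 for 3: 4^2 + 4; = 20; G_1 = 20−1 = 19
step 1: 19 = 4^2 + 3; sub 5 for 4: 5^2 + 3; = 28; G_2 = 28−1 = 27
step 2: 27 = 5^2 + 2; sub 6 for 5: 6^2 + 2; = 38; G_3 = 38−1 = 37

10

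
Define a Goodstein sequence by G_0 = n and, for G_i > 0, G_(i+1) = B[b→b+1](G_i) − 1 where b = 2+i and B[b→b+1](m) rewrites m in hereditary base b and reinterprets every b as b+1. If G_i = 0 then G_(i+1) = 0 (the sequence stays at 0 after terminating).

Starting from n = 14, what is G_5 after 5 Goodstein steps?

(0) 14|_2 = 2^(2 + 1) + 2^2 + 2 ↦ 3^(3 + 1) + 3^3 + 3|_3 = 111 ⇒ 110
(1) 110|_3 = 3^(3 + 1) + 3^3 + 2 ↦ 4^(4 + 1) + 4^4 + 2|_4 = 1282 ⇒ 1281
(2) 1281|_4 = 4^(4 + 1) + 4^4 + 1 ↦ 5^(5 + 1) + 5^5 + 1|_5 = 18751 ⇒ 18750
(3) 18750|_5 = 5^(5 + 1) + 5^5 ↦ 6^(6 + 1) + 6^6|_6 = 326592 ⇒ 326591
(4) 326591|_6 = 6^(6 + 1) + 5·6^5 + 5·6^4 + 5·6^3 + 5·6^2 + 5·6 + 5 ↦ 7^(7 + 1) + 5·7^5 + 5·7^4 + 5·7^3 + 5·7^2 + 5·7 + 5|_7 = 5862841 ⇒ 5862840
(5) 5862840|_7 = 7^(7 + 1) + 5·7^5 + 5·7^4 + 5·7^3 + 5·7^2 + 5·7 + 4 ↦ 8^(8 + 1) + 5·8^5 + 5·8^4 + 5·8^3 + 5·8^2 + 5·8 + 4|_8 = 134404972 ⇒ 134404971

5862840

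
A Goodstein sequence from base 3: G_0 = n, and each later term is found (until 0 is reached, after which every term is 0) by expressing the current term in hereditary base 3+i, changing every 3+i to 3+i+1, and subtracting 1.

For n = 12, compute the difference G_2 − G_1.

8

12 —HB3→ 3^2 + 3 —bump→ 4^2 + 4 = 20 —(−1)→ 19
19 —HB4→ 4^2 + 3 —bump→ 5^2 + 3 = 28 —(−1)→ 27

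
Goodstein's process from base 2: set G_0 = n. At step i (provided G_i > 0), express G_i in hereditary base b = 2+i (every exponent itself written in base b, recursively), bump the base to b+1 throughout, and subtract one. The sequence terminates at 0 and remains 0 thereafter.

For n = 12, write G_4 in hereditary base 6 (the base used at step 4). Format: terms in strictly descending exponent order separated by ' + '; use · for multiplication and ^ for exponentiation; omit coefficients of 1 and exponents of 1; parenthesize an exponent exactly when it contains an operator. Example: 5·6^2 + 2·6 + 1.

(0) 12|_2 = 2^(2 + 1) + 2^2 ↦ 3^(3 + 1) + 3^3|_3 = 108 ⇒ 107
(1) 107|_3 = 3^(3 + 1) + 2·3^2 + 2·3 + 2 ↦ 4^(4 + 1) + 2·4^2 + 2·4 + 2|_4 = 1066 ⇒ 1065
(2) 1065|_4 = 4^(4 + 1) + 2·4^2 + 2·4 + 1 ↦ 5^(5 + 1) + 2·5^2 + 2·5 + 1|_5 = 15686 ⇒ 15685
(3) 15685|_5 = 5^(5 + 1) + 2·5^2 + 2·5 ↦ 6^(6 + 1) + 2·6^2 + 2·6|_6 = 280020 ⇒ 280019
(4) 280019|_6 = 6^(6 + 1) + 2·6^2 + 6 + 5 ↦ 7^(7 + 1) + 2·7^2 + 7 + 5|_7 = 5764911 ⇒ 5764910

6^(6 + 1) + 2·6^2 + 6 + 5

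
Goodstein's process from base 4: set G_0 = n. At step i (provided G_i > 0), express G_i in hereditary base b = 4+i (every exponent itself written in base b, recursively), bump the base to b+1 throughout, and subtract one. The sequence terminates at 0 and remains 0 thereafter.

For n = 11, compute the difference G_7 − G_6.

G_0 = 11. HB_4(11) = 2·4 + 3. Bump = 13. G_1 = 12.
G_1 = 12. HB_5(12) = 2·5 + 2. Bump = 14. G_2 = 13.
G_2 = 13. HB_6(13) = 2·6 + 1. Bump = 15. G_3 = 14.
G_3 = 14. HB_7(14) = 2·7. Bump = 16. G_4 = 15.
G_4 = 15. HB_8(15) = 8 + 7. Bump = 16. G_5 = 15.
G_5 = 15. HB_9(15) = 9 + 6. Bump = 16. G_6 = 15.
G_6 = 15. HB_10(15) = 10 + 5. Bump = 16. G_7 = 15.

0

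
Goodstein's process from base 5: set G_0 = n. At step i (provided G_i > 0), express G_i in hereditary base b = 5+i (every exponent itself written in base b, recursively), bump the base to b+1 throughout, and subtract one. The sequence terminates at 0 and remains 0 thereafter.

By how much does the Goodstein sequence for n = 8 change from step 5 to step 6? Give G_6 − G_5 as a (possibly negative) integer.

-1

G_0 = 8. HB_5(8) = 5 + 3. Bump = 9. G_1 = 8.
G_1 = 8. HB_6(8) = 6 + 2. Bump = 9. G_2 = 8.
G_2 = 8. HB_7(8) = 7 + 1. Bump = 9. G_3 = 8.
G_3 = 8. HB_8(8) = 8. Bump = 9. G_4 = 8.
G_4 = 8. HB_9(8) = 8. Bump = 8. G_5 = 7.
G_5 = 7. HB_10(7) = 7. Bump = 7. G_6 = 6.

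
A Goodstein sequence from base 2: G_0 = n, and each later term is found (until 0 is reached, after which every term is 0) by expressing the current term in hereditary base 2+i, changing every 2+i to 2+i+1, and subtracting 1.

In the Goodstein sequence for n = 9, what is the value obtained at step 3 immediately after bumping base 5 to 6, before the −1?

140744

G_0=9  [base 2] 2^(2 + 1) + 1  →[2↦3]→  3^(3 + 1) + 1 = 82  −1 ⇒ G_1=81
G_1=81  [base 3] 3^(3 + 1)  →[3↦4]→  4^(4 + 1) = 1024  −1 ⇒ G_2=1023
G_2=1023  [base 4] 3·4^4 + 3·4^3 + 3·4^2 + 3·4 + 3  →[4↦5]→  3·5^5 + 3·5^3 + 3·5^2 + 3·5 + 3 = 9843  −1 ⇒ G_3=9842
G_3=9842  [base 5] 3·5^5 + 3·5^3 + 3·5^2 + 3·5 + 2  →[5↦6]→  3·6^6 + 3·6^3 + 3·6^2 + 3·6 + 2 = 140744  −1 ⇒ G_4=140743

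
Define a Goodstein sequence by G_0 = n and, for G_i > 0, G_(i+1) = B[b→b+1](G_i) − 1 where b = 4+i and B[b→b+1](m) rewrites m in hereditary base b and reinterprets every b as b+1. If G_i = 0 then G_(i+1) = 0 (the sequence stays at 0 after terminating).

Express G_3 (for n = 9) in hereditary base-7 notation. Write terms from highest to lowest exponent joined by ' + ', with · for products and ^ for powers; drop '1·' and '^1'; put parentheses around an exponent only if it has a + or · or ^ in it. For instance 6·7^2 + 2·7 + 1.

base 4: 9 = 2·4 + 1; at 5: 2·5 + 1 = 11; next = 10
base 5: 10 = 2·5; at 6: 2·6 = 12; next = 11
base 6: 11 = 6 + 5; at 7: 7 + 5 = 12; next = 11
base 7: 11 = 7 + 4; at 8: 8 + 4 = 12; next = 11

7 + 4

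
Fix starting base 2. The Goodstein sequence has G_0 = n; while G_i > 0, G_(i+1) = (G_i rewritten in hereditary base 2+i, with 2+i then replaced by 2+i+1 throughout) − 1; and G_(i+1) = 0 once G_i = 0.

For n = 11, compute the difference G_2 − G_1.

943

G_0 = 11. HB_2(11) = 2^(2 + 1) + 2 + 1. Bump = 85. G_1 = 84.
G_1 = 84. HB_3(84) = 3^(3 + 1) + 3. Bump = 1028. G_2 = 1027.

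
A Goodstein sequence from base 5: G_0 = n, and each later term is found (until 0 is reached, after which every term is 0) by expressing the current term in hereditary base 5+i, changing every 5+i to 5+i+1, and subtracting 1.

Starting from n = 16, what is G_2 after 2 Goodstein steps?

G_0 = 16. HB_5(16) = 3·5 + 1. Bump = 19. G_1 = 18.
G_1 = 18. HB_6(18) = 3·6. Bump = 21. G_2 = 20.
G_2 = 20. HB_7(20) = 2·7 + 6. Bump = 22. G_3 = 21.

20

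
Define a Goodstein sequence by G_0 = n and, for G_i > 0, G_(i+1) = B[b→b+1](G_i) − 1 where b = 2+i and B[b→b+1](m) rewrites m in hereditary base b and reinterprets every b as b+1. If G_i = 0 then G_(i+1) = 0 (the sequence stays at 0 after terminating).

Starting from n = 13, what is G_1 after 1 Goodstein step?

108

i=0: 13 = 2^(2 + 1) + 2^2 + 1 (b=2); 2→3: 3^(3 + 1) + 3^3 + 1 = 109; 109−1 = 108
i=1: 108 = 3^(3 + 1) + 3^3 (b=3); 3→4: 4^(4 + 1) + 4^4 = 1280; 1280−1 = 1279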